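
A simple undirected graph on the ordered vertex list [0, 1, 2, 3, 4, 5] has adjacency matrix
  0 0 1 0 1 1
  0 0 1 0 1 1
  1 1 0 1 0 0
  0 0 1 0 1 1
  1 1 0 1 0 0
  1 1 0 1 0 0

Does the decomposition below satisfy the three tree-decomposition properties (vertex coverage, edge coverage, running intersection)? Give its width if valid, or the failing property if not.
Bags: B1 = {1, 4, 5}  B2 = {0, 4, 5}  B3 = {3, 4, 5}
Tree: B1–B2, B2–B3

No — vertex 2 appears in no bag.

A tree decomposition must satisfy three properties: every vertex lies in some bag; for every edge, both endpoints lie together in some bag; and for every vertex, the bags containing it form a connected subtree. Here vertex 2 appears in no bag, so the decomposition is invalid.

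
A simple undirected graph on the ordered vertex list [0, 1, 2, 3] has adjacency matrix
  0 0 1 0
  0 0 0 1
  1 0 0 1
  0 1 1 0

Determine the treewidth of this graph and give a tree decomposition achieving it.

The largest bag has 2 vertices, giving width 1; this decomposition certifies tw(G) ≤ 1. Since G has at least one edge (e.g. 2–3), it is not an edgeless graph, so tw(G) ≥ 1. Hence tw(G) = 1 exactly.

Treewidth 1.
Bags: B1 = {2, 3}  B2 = {1, 3}  B3 = {0, 2}
Tree: B1–B2, B1–B3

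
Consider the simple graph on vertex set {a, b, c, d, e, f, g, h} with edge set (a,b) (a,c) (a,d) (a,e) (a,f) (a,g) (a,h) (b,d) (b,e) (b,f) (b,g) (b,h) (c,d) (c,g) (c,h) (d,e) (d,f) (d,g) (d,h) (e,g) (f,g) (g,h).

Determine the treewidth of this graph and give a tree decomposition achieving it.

Treewidth 4.
Bags: B1 = {a, b, d, g, h}  B2 = {a, c, d, g, h}  B3 = {a, b, d, f, g}  B4 = {a, b, d, e, g}
Tree: B1–B2, B1–B3, B3–B4

Each bag holds 5 vertices, so the decomposition has width 4, which upper-bounds the treewidth. On the other hand G contains the 5-clique {a, c, d, g, h}. A clique must lie in a single bag of any decomposition, so no decomposition can have width below 4. Therefore the treewidth is 4.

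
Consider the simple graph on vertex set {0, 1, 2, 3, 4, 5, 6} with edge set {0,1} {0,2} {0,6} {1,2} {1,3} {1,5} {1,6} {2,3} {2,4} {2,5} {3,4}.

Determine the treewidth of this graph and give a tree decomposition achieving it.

Every bag has size at most 3, so the width is 3 − 1 = 2 and tw(G) ≤ 2. On the other hand G contains the 3-clique {0, 1, 2}. A clique must lie in a single bag of any decomposition, so no decomposition can have width below 2. Therefore the treewidth is 2.

Treewidth 2.
One such decomposition:
Bags: B1 = {0, 1, 2}  B2 = {1, 2, 3}  B3 = {2, 3, 4}  B4 = {0, 1, 6}  B5 = {1, 2, 5}
Tree: B1–B2, B2–B3, B1–B4, B2–B5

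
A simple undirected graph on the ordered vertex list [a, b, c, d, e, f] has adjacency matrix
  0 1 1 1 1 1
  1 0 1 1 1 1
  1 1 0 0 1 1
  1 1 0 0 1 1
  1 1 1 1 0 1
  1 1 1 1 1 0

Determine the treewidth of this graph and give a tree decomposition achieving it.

Every bag has size at most 5, so the width is 5 − 1 = 4 and tw(G) ≤ 4. Conversely, {a, b, d, e, f} is a clique of size 5, and the vertices of any clique must share a bag in every tree decomposition; so some bag has ≥ 5 vertices and tw(G) ≥ 4. The upper and lower bounds meet at 4, so that is the treewidth.

Treewidth 4.
Bags: B1 = {a, b, c, e, f}  B2 = {a, b, d, e, f}
Tree: B1–B2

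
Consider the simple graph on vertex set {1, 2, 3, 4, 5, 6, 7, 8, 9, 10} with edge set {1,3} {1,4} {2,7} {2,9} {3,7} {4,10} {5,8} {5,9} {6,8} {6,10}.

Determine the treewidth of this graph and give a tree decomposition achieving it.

Every bag has size at most 3, so the width is 3 − 1 = 2 and tw(G) ≤ 2. The edges 1–3–7–2–9–5–8–6–10–4–1 form a cycle, so G is not a tree and its treewidth is at least 2. The upper and lower bounds meet at 2, so that is the treewidth.

Treewidth 2.
Bags: B1 = {1, 3, 7}  B2 = {1, 2, 7}  B3 = {1, 2, 9}  B4 = {1, 5, 9}  B5 = {1, 5, 8}  B6 = {1, 6, 8}  B7 = {1, 6, 10}  B8 = {1, 4, 10}
Tree: B1–B2, B2–B3, B3–B4, B4–B5, B5–B6, B6–B7, B7–B8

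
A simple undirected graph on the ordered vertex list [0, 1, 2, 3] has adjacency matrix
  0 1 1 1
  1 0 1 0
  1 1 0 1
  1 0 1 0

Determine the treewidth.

A width-2 tree decomposition is:
Bags: B1 = {0, 2, 3}  B2 = {0, 1, 2}
Tree: B1–B2
The largest bag has 3 vertices, giving width 2; this decomposition certifies tw(G) ≤ 2. For the lower bound, the 3 vertices {0, 1, 2} are pairwise adjacent, and any tree decomposition puts a clique entirely inside one bag — forcing width ≥ 2. The upper and lower bounds meet at 2, so that is the treewidth.

2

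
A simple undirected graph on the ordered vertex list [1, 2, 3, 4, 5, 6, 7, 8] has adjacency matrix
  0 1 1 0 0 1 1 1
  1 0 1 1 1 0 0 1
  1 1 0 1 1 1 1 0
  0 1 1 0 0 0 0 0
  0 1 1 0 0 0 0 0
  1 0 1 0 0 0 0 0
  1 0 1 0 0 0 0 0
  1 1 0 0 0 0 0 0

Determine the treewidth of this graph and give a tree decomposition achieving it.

Treewidth 2.
One optimal decomposition is:
Bags: B1 = {1, 2, 3}  B2 = {1, 3, 7}  B3 = {1, 3, 6}  B4 = {1, 2, 8}  B5 = {2, 3, 5}  B6 = {2, 3, 4}
Tree: B1–B2, B2–B3, B1–B4, B1–B5, B1–B6

The largest bag has 3 vertices, giving width 2; this decomposition certifies tw(G) ≤ 2. On the other hand G contains the 3-clique {1, 2, 8}. A clique must lie in a single bag of any decomposition, so no decomposition can have width below 2. Hence tw(G) = 2 exactly.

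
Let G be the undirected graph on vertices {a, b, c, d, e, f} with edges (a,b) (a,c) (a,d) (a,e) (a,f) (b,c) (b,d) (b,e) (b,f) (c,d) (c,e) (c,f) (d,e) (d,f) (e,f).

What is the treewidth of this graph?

5

A width-5 tree decomposition is:
Bags: B1 = {a, b, c, d, e, f}
Tree: (single bag)
A single bag containing all 6 vertices is trivially a valid decomposition of width 5. On the other hand G contains the 6-clique {a, b, c, d, e, f}. A clique must lie in a single bag of any decomposition, so no decomposition can have width below 5. Hence tw(G) = 5 exactly.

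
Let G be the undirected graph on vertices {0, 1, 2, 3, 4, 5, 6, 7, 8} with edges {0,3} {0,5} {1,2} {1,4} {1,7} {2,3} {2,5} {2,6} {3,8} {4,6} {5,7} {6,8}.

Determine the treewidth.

A width-3 tree decomposition is:
Bags: B1 = {0, 1, 5, 7}  B2 = {0, 1, 2, 5}  B3 = {0, 1, 2, 3}  B4 = {1, 2, 3, 4}  B5 = {2, 3, 4, 6}  B6 = {3, 4, 6, 8}
Tree: B1–B2, B2–B3, B3–B4, B4–B5, B5–B6
Each bag holds 4 vertices, so the decomposition has width 3, which upper-bounds the treewidth. For the lower bound: the 4 vertex sets {0,5,7}, {1}, {2}, {3,4,6,8} are disjoint, each induces a connected subgraph, and every pair is joined by at least one edge of G. Contracting each set to a single vertex therefore yields K_{4} as a minor, and since treewidth is minor-monotone, tw(G) ≥ tw(K_{4}) = 3. Therefore the treewidth is 3.

3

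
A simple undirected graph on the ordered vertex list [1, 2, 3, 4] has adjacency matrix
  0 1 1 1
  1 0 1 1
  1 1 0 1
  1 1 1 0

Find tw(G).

A width-3 tree decomposition is:
Bags: B1 = {1, 2, 3, 4}
Tree: (single bag)
With just one bag of size 4, the width is 4 − 1 = 3, so tw(G) ≤ 3. On the other hand G contains the 4-clique {1, 2, 3, 4}. A clique must lie in a single bag of any decomposition, so no decomposition can have width below 3. The upper and lower bounds meet at 3, so that is the treewidth.

3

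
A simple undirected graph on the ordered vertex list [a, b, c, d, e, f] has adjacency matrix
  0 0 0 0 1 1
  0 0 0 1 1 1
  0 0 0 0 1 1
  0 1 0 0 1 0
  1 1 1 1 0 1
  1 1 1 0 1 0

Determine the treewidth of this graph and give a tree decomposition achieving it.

Treewidth 2.
One optimal decomposition is:
Bags: B1 = {b, e, f}  B2 = {c, e, f}  B3 = {b, d, e}  B4 = {a, e, f}
Tree: B1–B2, B1–B3, B1–B4

The largest bag has 3 vertices, giving width 2; this decomposition certifies tw(G) ≤ 2. On the other hand G contains the 3-clique {b, d, e}. A clique must lie in a single bag of any decomposition, so no decomposition can have width below 2. The upper and lower bounds meet at 2, so that is the treewidth.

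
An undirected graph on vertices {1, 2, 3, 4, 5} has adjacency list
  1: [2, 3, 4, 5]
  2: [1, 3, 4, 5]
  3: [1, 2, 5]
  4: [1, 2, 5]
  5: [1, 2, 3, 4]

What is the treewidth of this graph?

3

A width-3 tree decomposition is:
Bags: B1 = {1, 2, 4, 5}  B2 = {1, 2, 3, 5}
Tree: B1–B2
Each bag holds 4 vertices, so the decomposition has width 3, which upper-bounds the treewidth. For the lower bound, the 4 vertices {1, 2, 3, 5} are pairwise adjacent, and any tree decomposition puts a clique entirely inside one bag — forcing width ≥ 3. Therefore the treewidth is 3.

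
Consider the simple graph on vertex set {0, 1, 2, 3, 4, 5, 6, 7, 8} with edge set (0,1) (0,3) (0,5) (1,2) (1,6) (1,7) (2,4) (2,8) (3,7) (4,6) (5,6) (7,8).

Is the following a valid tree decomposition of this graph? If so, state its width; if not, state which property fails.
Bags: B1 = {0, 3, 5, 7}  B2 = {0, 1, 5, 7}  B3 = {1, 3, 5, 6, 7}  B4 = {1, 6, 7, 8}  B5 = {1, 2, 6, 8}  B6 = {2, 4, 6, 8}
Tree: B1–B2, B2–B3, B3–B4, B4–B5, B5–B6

No — bags containing vertex 3 are not connected in the tree.

A tree decomposition must satisfy three properties: every vertex lies in some bag; for every edge, both endpoints lie together in some bag; and for every vertex, the bags containing it form a connected subtree. Here bags containing vertex 3 are not connected in the tree, so the decomposition is invalid.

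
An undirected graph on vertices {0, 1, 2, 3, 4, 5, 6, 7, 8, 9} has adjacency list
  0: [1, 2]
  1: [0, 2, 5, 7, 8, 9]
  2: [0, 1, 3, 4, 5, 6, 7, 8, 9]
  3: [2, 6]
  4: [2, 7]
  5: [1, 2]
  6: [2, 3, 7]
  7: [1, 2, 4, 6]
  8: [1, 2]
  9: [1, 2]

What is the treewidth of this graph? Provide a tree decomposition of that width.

Each bag holds 3 vertices, so the decomposition has width 2, which upper-bounds the treewidth. On the other hand G contains the 3-clique {0, 1, 2}. A clique must lie in a single bag of any decomposition, so no decomposition can have width below 2. Hence tw(G) = 2 exactly.

Treewidth 2.
One optimal decomposition is:
Bags: B1 = {1, 2, 5}  B2 = {1, 2, 8}  B3 = {1, 2, 7}  B4 = {0, 1, 2}  B5 = {2, 4, 7}  B6 = {2, 6, 7}  B7 = {2, 3, 6}  B8 = {1, 2, 9}
Tree: B1–B2, B1–B3, B1–B4, B3–B5, B5–B6, B6–B7, B2–B8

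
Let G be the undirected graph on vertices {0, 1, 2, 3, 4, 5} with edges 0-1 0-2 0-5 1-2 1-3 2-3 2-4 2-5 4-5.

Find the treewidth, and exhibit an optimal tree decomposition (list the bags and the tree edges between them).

Each bag holds 3 vertices, so the decomposition has width 2, which upper-bounds the treewidth. Conversely, {0, 1, 2} is a clique of size 3, and the vertices of any clique must share a bag in every tree decomposition; so some bag has ≥ 3 vertices and tw(G) ≥ 2. Therefore the treewidth is 2.

Treewidth 2.
One optimal decomposition is:
Bags: B1 = {0, 2, 5}  B2 = {0, 1, 2}  B3 = {1, 2, 3}  B4 = {2, 4, 5}
Tree: B1–B2, B2–B3, B1–B4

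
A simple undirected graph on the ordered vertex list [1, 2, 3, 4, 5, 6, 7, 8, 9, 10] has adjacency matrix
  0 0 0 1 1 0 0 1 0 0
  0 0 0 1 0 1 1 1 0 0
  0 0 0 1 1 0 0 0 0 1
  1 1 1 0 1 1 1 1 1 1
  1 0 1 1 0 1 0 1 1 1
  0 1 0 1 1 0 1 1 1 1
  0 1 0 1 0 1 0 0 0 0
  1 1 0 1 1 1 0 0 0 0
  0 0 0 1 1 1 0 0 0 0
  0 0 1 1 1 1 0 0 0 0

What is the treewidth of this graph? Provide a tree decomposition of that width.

Treewidth 3.
One optimal decomposition is:
Bags: B1 = {4, 5, 6, 8}  B2 = {2, 4, 6, 8}  B3 = {1, 4, 5, 8}  B4 = {4, 5, 6, 10}  B5 = {2, 4, 6, 7}  B6 = {4, 5, 6, 9}  B7 = {3, 4, 5, 10}
Tree: B1–B2, B1–B3, B1–B4, B2–B5, B1–B6, B4–B7

Every bag has size at most 4, so the width is 4 − 1 = 3 and tw(G) ≤ 3. For the lower bound, the 4 vertices {2, 4, 6, 8} are pairwise adjacent, and any tree decomposition puts a clique entirely inside one bag — forcing width ≥ 3. The upper and lower bounds meet at 3, so that is the treewidth.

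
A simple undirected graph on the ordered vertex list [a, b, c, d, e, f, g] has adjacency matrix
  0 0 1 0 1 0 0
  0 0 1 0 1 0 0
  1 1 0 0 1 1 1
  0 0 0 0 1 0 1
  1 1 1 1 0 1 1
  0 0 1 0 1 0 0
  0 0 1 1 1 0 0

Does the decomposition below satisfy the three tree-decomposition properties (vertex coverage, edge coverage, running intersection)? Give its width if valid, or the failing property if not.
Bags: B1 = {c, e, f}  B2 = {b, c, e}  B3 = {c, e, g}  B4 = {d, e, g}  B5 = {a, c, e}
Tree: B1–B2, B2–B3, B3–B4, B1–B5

Yes; width 2.

Checking the three conditions: (i) the bags cover all of {a, b, c, d, e, f, g}; (ii) for each edge, some bag contains both endpoints; (iii) the bags containing any fixed vertex form a subtree. All hold, so the decomposition is valid with width 3 − 1 = 2.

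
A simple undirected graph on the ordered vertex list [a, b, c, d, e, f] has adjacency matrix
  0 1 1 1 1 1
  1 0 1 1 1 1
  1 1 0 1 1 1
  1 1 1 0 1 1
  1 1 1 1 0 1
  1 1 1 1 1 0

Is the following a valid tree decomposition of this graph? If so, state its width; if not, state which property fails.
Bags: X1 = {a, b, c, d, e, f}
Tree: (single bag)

Yes; width 5.

Every vertex of G appears in some bag (union = {a, b, c, d, e, f}); every edge is covered by a bag; and for each vertex v the set of bags containing v is connected in the bag tree. The decomposition is therefore valid. The largest bag has 6 vertices, so the width is 5.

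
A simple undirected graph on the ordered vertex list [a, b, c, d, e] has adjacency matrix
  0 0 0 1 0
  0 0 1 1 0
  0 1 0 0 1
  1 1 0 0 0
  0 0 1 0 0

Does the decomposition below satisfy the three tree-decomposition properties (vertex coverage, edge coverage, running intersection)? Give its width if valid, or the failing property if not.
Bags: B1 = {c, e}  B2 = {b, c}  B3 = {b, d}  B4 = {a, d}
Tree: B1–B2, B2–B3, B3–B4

Yes; width 1.

Vertex coverage: the bags together contain {a, b, c, d, e}, the full vertex set. Edge coverage: each edge of G has both endpoints in at least one bag. Running intersection: for every vertex, the bags containing it form a connected subtree. All three properties hold, so this is a valid tree decomposition of width max|bag| − 1 = 1, and hence tw(G) ≤ 1.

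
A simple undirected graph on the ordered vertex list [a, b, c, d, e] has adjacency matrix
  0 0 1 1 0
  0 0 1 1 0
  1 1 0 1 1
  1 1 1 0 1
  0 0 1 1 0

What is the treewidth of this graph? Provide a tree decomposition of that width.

Treewidth 2.
One optimal decomposition is:
Bags: B1 = {c, d, e}  B2 = {b, c, d}  B3 = {a, c, d}
Tree: B1–B2, B1–B3

Each bag holds 3 vertices, so the decomposition has width 2, which upper-bounds the treewidth. Conversely, {c, d, e} is a clique of size 3, and the vertices of any clique must share a bag in every tree decomposition; so some bag has ≥ 3 vertices and tw(G) ≥ 2. Therefore the treewidth is 2.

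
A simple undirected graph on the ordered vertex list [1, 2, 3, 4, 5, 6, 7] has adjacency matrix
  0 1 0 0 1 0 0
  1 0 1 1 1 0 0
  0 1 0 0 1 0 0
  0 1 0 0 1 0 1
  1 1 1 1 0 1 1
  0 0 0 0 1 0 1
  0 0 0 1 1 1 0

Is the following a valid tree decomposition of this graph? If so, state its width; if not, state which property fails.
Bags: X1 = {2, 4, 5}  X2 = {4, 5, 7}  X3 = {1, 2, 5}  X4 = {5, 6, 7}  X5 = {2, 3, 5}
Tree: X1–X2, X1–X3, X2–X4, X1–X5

Yes; width 2.

Checking the three conditions: (i) the bags cover all of {1, 2, 3, 4, 5, 6, 7}; (ii) for each edge, some bag contains both endpoints; (iii) the bags containing any fixed vertex form a subtree. All hold, so the decomposition is valid with width 3 − 1 = 2.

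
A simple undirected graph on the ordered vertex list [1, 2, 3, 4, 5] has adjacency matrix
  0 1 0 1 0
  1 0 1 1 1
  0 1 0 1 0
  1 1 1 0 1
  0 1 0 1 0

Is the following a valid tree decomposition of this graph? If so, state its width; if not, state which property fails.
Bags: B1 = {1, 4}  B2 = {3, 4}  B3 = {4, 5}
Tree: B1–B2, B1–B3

A tree decomposition must satisfy three properties: every vertex lies in some bag; for every edge, both endpoints lie together in some bag; and for every vertex, the bags containing it form a connected subtree. Here vertex 2 appears in no bag, so the decomposition is invalid.

No — vertex 2 appears in no bag.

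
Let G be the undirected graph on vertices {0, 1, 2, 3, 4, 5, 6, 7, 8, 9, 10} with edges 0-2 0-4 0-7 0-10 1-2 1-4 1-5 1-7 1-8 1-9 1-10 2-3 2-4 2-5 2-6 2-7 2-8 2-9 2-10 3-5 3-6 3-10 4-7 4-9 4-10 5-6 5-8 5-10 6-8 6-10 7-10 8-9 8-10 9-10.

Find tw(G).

A width-4 tree decomposition is:
Bags: B1 = {1, 2, 4, 7, 10}  B2 = {1, 2, 4, 9, 10}  B3 = {1, 2, 8, 9, 10}  B4 = {1, 2, 5, 8, 10}  B5 = {2, 5, 6, 8, 10}  B6 = {0, 2, 4, 7, 10}  B7 = {2, 3, 5, 6, 10}
Tree: B1–B2, B2–B3, B3–B4, B4–B5, B1–B6, B5–B7
Each bag holds 5 vertices, so the decomposition has width 4, which upper-bounds the treewidth. Conversely, {0, 2, 4, 7, 10} is a clique of size 5, and the vertices of any clique must share a bag in every tree decomposition; so some bag has ≥ 5 vertices and tw(G) ≥ 4. Combining the bounds, tw(G) = 4.

4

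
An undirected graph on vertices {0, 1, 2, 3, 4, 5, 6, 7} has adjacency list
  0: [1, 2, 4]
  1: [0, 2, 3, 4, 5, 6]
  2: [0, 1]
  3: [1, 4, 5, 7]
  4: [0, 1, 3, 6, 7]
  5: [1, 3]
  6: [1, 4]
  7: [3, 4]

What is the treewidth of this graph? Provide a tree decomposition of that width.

Every bag has size at most 3, so the width is 3 − 1 = 2 and tw(G) ≤ 2. On the other hand G contains the 3-clique {0, 1, 2}. A clique must lie in a single bag of any decomposition, so no decomposition can have width below 2. Hence tw(G) = 2 exactly.

Treewidth 2.
Bags: B1 = {1, 3, 4}  B2 = {0, 1, 4}  B3 = {0, 1, 2}  B4 = {1, 4, 6}  B5 = {1, 3, 5}  B6 = {3, 4, 7}
Tree: B1–B2, B2–B3, B2–B4, B1–B5, B1–B6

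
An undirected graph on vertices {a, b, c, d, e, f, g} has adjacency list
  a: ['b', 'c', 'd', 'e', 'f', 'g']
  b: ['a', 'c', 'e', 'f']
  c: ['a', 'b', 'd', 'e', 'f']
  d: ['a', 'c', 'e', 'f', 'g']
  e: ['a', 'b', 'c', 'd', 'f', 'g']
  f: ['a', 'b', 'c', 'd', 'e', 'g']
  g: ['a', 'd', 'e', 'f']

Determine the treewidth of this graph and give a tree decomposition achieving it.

The largest bag has 5 vertices, giving width 4; this decomposition certifies tw(G) ≤ 4. On the other hand G contains the 5-clique {a, d, e, f, g}. A clique must lie in a single bag of any decomposition, so no decomposition can have width below 4. The upper and lower bounds meet at 4, so that is the treewidth.

Treewidth 4.
Bags: B1 = {a, c, d, e, f}  B2 = {a, d, e, f, g}  B3 = {a, b, c, e, f}
Tree: B1–B2, B1–B3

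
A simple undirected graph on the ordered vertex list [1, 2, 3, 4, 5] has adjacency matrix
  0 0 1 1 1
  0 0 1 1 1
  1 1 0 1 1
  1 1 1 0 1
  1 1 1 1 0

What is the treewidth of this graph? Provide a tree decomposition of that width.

Treewidth 3.
Bags: B1 = {1, 3, 4, 5}  B2 = {2, 3, 4, 5}
Tree: B1–B2

Each bag holds 4 vertices, so the decomposition has width 3, which upper-bounds the treewidth. On the other hand G contains the 4-clique {1, 3, 4, 5}. A clique must lie in a single bag of any decomposition, so no decomposition can have width below 3. Combining the bounds, tw(G) = 3.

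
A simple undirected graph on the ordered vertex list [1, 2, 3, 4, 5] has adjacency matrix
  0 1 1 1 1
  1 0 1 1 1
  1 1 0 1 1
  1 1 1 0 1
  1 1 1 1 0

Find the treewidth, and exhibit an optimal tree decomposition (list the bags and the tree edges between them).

Treewidth 4.
One optimal decomposition is:
Bags: B1 = {1, 2, 3, 4, 5}
Tree: (single bag)

With just one bag of size 5, the width is 5 − 1 = 4, so tw(G) ≤ 4. Conversely, {1, 2, 3, 4, 5} is a clique of size 5, and the vertices of any clique must share a bag in every tree decomposition; so some bag has ≥ 5 vertices and tw(G) ≥ 4. Hence tw(G) = 4 exactly.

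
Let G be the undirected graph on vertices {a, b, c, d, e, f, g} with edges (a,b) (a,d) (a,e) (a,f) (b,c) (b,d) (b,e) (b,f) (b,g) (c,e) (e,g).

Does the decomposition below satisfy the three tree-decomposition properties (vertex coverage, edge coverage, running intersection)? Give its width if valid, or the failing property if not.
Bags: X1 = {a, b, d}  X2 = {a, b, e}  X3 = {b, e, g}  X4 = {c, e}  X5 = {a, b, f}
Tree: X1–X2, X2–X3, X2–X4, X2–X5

A tree decomposition must satisfy three properties: every vertex lies in some bag; for every edge, both endpoints lie together in some bag; and for every vertex, the bags containing it form a connected subtree. Here edge (b,c) lies in no bag, so the decomposition is invalid.

No — edge (b,c) lies in no bag.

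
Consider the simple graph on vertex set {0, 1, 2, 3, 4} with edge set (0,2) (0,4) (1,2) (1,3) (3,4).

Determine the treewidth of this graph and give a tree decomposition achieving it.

Treewidth 2.
One optimal decomposition is:
Bags: B1 = {0, 1, 2}  B2 = {0, 1, 4}  B3 = {1, 3, 4}
Tree: B1–B2, B2–B3

Each bag holds 3 vertices, so the decomposition has width 2, which upper-bounds the treewidth. Since 1–2–0–4–3–1 is a cycle in G, G is not acyclic. Forests are exactly the graphs of treewidth ≤ 1, so tw(G) ≥ 2. The upper and lower bounds meet at 2, so that is the treewidth.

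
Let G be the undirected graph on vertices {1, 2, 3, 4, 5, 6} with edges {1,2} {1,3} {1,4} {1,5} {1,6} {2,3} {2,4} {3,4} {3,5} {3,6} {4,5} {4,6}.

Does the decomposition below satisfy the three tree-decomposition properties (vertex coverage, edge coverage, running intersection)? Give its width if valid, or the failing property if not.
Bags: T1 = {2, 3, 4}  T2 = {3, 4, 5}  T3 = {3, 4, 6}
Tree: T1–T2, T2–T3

No — vertex 1 appears in no bag.

A tree decomposition must satisfy three properties: every vertex lies in some bag; for every edge, both endpoints lie together in some bag; and for every vertex, the bags containing it form a connected subtree. Here vertex 1 appears in no bag, so the decomposition is invalid.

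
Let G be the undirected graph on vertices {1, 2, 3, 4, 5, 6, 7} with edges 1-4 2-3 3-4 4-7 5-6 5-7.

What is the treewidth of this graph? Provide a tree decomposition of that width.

The largest bag has 2 vertices, giving width 1; this decomposition certifies tw(G) ≤ 1. G has an edge, so its treewidth is at least 1. The upper and lower bounds meet at 1, so that is the treewidth.

Treewidth 1.
One optimal decomposition is:
Bags: B1 = {2, 3}  B2 = {3, 4}  B3 = {4, 7}  B4 = {5, 7}  B5 = {5, 6}  B6 = {1, 4}
Tree: B1–B2, B2–B3, B3–B4, B4–B5, B2–B6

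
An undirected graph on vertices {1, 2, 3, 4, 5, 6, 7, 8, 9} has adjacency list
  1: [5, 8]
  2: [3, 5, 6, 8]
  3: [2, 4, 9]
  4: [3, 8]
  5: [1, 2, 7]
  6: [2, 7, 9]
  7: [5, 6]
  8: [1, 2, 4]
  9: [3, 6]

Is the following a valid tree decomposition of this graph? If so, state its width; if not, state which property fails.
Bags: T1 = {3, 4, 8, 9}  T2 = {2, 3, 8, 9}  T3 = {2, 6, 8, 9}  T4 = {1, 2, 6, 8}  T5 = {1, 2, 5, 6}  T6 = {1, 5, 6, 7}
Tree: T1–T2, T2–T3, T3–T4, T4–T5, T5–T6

Checking the three conditions: (i) the bags cover all of {1, 2, 3, 4, 5, 6, 7, 8, 9}; (ii) for each edge, some bag contains both endpoints; (iii) the bags containing any fixed vertex form a subtree. All hold, so the decomposition is valid with width 4 − 1 = 3.

Yes; width 3.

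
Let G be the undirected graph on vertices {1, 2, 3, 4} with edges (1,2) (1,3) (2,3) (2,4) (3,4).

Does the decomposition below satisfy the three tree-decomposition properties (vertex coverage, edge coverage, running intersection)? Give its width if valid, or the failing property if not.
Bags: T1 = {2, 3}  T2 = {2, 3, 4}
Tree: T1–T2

A tree decomposition must satisfy three properties: every vertex lies in some bag; for every edge, both endpoints lie together in some bag; and for every vertex, the bags containing it form a connected subtree. Here vertex 1 appears in no bag, so the decomposition is invalid.

No — vertex 1 appears in no bag.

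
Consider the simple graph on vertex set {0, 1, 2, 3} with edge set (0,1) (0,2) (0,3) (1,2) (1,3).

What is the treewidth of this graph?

A width-2 tree decomposition is:
Bags: B1 = {0, 1, 2}  B2 = {0, 1, 3}
Tree: B1–B2
Each bag holds 3 vertices, so the decomposition has width 2, which upper-bounds the treewidth. For the lower bound, the 3 vertices {0, 1, 2} are pairwise adjacent, and any tree decomposition puts a clique entirely inside one bag — forcing width ≥ 2. The upper and lower bounds meet at 2, so that is the treewidth.

2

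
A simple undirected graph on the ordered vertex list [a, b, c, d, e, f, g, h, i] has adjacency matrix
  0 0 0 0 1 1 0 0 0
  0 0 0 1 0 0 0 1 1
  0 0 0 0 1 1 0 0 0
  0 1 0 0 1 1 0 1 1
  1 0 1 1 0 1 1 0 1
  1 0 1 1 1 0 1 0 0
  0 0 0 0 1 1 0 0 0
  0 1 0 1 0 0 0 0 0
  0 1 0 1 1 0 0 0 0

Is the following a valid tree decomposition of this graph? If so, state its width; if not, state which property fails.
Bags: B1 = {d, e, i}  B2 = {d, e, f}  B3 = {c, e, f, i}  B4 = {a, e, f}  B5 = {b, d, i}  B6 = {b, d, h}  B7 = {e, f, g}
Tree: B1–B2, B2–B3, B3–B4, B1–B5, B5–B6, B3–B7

No — bags containing vertex i are not connected in the tree.

A tree decomposition must satisfy three properties: every vertex lies in some bag; for every edge, both endpoints lie together in some bag; and for every vertex, the bags containing it form a connected subtree. Here bags containing vertex i are not connected in the tree, so the decomposition is invalid.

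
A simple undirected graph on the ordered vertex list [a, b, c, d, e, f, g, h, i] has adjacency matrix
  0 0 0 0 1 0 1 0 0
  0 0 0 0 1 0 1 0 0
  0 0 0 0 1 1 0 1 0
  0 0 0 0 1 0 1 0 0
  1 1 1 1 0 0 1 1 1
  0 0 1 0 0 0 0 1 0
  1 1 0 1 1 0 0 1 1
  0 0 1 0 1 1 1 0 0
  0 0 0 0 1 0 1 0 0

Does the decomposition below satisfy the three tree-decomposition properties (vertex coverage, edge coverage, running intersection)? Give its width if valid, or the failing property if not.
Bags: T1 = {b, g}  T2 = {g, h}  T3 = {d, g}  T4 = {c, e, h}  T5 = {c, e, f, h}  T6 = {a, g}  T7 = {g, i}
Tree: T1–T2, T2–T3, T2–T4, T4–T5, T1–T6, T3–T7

No — edge (b,e) lies in no bag.

A tree decomposition must satisfy three properties: every vertex lies in some bag; for every edge, both endpoints lie together in some bag; and for every vertex, the bags containing it form a connected subtree. Here edge (b,e) lies in no bag, so the decomposition is invalid.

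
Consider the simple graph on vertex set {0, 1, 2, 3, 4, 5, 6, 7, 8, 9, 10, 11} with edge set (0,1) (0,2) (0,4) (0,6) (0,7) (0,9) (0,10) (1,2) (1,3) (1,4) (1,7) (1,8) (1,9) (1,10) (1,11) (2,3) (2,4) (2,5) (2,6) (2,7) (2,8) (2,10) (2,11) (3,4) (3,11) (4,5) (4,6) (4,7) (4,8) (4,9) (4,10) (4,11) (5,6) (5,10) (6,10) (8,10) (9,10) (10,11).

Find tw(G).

A width-4 tree decomposition is:
Bags: B1 = {0, 1, 2, 4, 10}  B2 = {1, 2, 4, 8, 10}  B3 = {1, 2, 4, 10, 11}  B4 = {0, 1, 2, 4, 7}  B5 = {0, 2, 4, 6, 10}  B6 = {0, 1, 4, 9, 10}  B7 = {1, 2, 3, 4, 11}  B8 = {2, 4, 5, 6, 10}
Tree: B1–B2, B1–B3, B1–B4, B1–B5, B1–B6, B3–B7, B5–B8
Every bag has size at most 5, so the width is 5 − 1 = 4 and tw(G) ≤ 4. Conversely, {0, 1, 4, 9, 10} is a clique of size 5, and the vertices of any clique must share a bag in every tree decomposition; so some bag has ≥ 5 vertices and tw(G) ≥ 4. The upper and lower bounds meet at 4, so that is the treewidth.

4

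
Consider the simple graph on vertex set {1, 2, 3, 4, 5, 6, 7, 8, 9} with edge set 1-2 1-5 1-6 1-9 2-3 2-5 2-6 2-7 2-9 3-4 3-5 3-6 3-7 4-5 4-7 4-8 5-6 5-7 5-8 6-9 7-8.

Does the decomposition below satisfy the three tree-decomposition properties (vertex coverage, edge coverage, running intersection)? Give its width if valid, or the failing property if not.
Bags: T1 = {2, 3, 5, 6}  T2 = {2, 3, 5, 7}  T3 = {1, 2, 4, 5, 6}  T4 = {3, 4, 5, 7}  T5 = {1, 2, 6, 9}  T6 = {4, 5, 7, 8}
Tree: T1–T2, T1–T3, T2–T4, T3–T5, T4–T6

A tree decomposition must satisfy three properties: every vertex lies in some bag; for every edge, both endpoints lie together in some bag; and for every vertex, the bags containing it form a connected subtree. Here bags containing vertex 4 are not connected in the tree, so the decomposition is invalid.

No — bags containing vertex 4 are not connected in the tree.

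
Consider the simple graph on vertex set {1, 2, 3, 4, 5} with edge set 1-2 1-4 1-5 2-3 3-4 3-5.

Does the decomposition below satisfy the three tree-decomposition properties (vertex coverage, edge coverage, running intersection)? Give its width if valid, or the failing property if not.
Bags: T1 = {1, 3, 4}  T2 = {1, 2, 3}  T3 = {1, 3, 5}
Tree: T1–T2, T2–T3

Yes; width 2.

Every vertex of G appears in some bag (union = {1, 2, 3, 4, 5}); every edge is covered by a bag; and for each vertex v the set of bags containing v is connected in the bag tree. The decomposition is therefore valid. The largest bag has 3 vertices, so the width is 2.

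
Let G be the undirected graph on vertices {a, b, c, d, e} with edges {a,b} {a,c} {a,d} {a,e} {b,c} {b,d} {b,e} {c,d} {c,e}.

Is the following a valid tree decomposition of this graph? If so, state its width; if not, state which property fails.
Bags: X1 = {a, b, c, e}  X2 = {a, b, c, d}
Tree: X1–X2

Yes; width 3.

Vertex coverage: the bags together contain {a, b, c, d, e}, the full vertex set. Edge coverage: each edge of G has both endpoints in at least one bag. Running intersection: for every vertex, the bags containing it form a connected subtree. All three properties hold, so this is a valid tree decomposition of width max|bag| − 1 = 3, and hence tw(G) ≤ 3.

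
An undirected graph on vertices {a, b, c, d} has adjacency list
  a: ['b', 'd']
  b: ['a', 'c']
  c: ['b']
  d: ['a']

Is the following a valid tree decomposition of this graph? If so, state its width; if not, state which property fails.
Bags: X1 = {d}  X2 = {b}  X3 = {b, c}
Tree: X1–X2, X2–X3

A tree decomposition must satisfy three properties: every vertex lies in some bag; for every edge, both endpoints lie together in some bag; and for every vertex, the bags containing it form a connected subtree. Here vertex a appears in no bag, so the decomposition is invalid.

No — vertex a appears in no bag.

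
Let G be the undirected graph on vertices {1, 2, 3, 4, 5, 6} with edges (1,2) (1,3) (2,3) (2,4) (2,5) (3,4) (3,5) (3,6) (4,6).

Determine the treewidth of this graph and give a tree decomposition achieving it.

Treewidth 2.
Bags: B1 = {1, 2, 3}  B2 = {2, 3, 5}  B3 = {2, 3, 4}  B4 = {3, 4, 6}
Tree: B1–B2, B1–B3, B3–B4

The largest bag has 3 vertices, giving width 2; this decomposition certifies tw(G) ≤ 2. For the lower bound, the 3 vertices {1, 2, 3} are pairwise adjacent, and any tree decomposition puts a clique entirely inside one bag — forcing width ≥ 2. The upper and lower bounds meet at 2, so that is the treewidth.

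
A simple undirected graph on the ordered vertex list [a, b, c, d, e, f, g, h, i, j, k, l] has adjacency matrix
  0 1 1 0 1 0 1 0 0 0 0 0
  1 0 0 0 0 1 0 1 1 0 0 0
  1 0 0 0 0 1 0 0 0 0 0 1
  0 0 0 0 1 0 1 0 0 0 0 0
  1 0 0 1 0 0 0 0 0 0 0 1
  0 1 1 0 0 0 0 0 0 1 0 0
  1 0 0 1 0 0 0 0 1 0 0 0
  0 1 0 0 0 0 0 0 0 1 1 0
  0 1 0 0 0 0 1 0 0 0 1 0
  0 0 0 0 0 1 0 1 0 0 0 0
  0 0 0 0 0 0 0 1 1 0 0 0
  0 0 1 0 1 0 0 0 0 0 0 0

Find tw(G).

A width-3 tree decomposition is:
Bags: B1 = {c, d, e, l}  B2 = {a, c, d, e}  B3 = {a, c, d, g}  B4 = {a, c, f, g}  B5 = {a, b, f, g}  B6 = {b, f, g, i}  B7 = {b, f, i, j}  B8 = {b, h, i, j}  B9 = {h, i, j, k}
Tree: B1–B2, B2–B3, B3–B4, B4–B5, B5–B6, B6–B7, B7–B8, B8–B9
Each bag holds 4 vertices, so the decomposition has width 3, which upper-bounds the treewidth. For the lower bound: the 4 vertex sets {d,e,l}, {c}, {a}, {b,f,g,i} are disjoint, each induces a connected subgraph, and every pair is joined by at least one edge of G. Contracting each set to a single vertex therefore yields K_{4} as a minor, and since treewidth is minor-monotone, tw(G) ≥ tw(K_{4}) = 3. The upper and lower bounds meet at 3, so that is the treewidth.

3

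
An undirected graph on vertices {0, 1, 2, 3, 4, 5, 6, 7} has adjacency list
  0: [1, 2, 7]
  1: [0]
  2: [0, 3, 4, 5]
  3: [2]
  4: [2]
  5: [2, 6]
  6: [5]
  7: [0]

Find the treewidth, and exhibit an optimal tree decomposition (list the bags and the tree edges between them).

The largest bag has 2 vertices, giving width 1; this decomposition certifies tw(G) ≤ 1. G has an edge, so its treewidth is at least 1. Hence tw(G) = 1 exactly.

Treewidth 1.
Bags: B1 = {2, 3}  B2 = {0, 2}  B3 = {0, 7}  B4 = {0, 1}  B5 = {2, 4}  B6 = {2, 5}  B7 = {5, 6}
Tree: B1–B2, B2–B3, B3–B4, B2–B5, B1–B6, B6–B7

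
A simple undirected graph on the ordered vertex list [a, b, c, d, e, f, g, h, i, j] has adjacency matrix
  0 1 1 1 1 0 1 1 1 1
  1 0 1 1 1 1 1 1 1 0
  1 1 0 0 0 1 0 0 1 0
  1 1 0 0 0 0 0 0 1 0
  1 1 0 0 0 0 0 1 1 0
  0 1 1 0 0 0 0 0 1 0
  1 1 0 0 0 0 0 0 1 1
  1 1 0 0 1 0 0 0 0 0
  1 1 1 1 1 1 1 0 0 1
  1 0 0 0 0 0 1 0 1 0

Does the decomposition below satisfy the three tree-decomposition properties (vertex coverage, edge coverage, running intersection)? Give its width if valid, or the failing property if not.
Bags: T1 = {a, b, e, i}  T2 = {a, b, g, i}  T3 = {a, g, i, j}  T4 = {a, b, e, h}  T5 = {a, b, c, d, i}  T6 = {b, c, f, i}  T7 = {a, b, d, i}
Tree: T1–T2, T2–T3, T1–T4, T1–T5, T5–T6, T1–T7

A tree decomposition must satisfy three properties: every vertex lies in some bag; for every edge, both endpoints lie together in some bag; and for every vertex, the bags containing it form a connected subtree. Here bags containing vertex d are not connected in the tree, so the decomposition is invalid.

No — bags containing vertex d are not connected in the tree.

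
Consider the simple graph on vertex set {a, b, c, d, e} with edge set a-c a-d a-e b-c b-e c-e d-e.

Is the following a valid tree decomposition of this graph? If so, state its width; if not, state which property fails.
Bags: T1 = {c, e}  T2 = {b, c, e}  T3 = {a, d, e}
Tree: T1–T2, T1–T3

No — edge (a,c) lies in no bag.

A tree decomposition must satisfy three properties: every vertex lies in some bag; for every edge, both endpoints lie together in some bag; and for every vertex, the bags containing it form a connected subtree. Here edge (a,c) lies in no bag, so the decomposition is invalid.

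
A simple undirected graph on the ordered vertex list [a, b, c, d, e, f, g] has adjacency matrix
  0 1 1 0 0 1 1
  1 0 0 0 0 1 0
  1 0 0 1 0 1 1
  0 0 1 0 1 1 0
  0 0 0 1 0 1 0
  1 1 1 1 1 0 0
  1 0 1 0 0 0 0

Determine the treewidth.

A width-2 tree decomposition is:
Bags: B1 = {a, c, f}  B2 = {a, b, f}  B3 = {c, d, f}  B4 = {d, e, f}  B5 = {a, c, g}
Tree: B1–B2, B1–B3, B3–B4, B1–B5
The largest bag has 3 vertices, giving width 2; this decomposition certifies tw(G) ≤ 2. Conversely, {a, c, g} is a clique of size 3, and the vertices of any clique must share a bag in every tree decomposition; so some bag has ≥ 3 vertices and tw(G) ≥ 2. Therefore the treewidth is 2.

2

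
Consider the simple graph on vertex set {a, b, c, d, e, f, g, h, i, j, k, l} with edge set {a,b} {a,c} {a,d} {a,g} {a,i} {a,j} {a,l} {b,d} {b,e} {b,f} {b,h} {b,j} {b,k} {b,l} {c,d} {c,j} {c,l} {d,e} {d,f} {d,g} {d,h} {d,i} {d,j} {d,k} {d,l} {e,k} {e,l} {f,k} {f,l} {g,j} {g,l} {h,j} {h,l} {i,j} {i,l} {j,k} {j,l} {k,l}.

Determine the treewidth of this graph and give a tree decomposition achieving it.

Each bag holds 5 vertices, so the decomposition has width 4, which upper-bounds the treewidth. For the lower bound, the 5 vertices {b, d, h, j, l} are pairwise adjacent, and any tree decomposition puts a clique entirely inside one bag — forcing width ≥ 4. Hence tw(G) = 4 exactly.

Treewidth 4.
One such decomposition:
Bags: B1 = {a, b, d, j, l}  B2 = {b, d, j, k, l}  B3 = {b, d, h, j, l}  B4 = {a, d, i, j, l}  B5 = {a, c, d, j, l}  B6 = {b, d, e, k, l}  B7 = {a, d, g, j, l}  B8 = {b, d, f, k, l}
Tree: B1–B2, B2–B3, B1–B4, B1–B5, B2–B6, B5–B7, B6–B8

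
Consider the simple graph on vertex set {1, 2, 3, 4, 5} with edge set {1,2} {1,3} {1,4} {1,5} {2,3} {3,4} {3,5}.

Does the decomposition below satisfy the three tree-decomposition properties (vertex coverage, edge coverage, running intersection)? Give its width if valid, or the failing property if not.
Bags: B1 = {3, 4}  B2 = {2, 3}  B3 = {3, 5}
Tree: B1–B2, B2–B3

A tree decomposition must satisfy three properties: every vertex lies in some bag; for every edge, both endpoints lie together in some bag; and for every vertex, the bags containing it form a connected subtree. Here vertex 1 appears in no bag, so the decomposition is invalid.

No — vertex 1 appears in no bag.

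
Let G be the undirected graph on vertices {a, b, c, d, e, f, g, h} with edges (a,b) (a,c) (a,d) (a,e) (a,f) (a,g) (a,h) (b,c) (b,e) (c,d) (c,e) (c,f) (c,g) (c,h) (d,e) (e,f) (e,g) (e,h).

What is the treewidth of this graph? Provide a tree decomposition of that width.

Treewidth 3.
One such decomposition:
Bags: B1 = {a, b, c, e}  B2 = {a, c, d, e}  B3 = {a, c, e, g}  B4 = {a, c, e, f}  B5 = {a, c, e, h}
Tree: B1–B2, B2–B3, B1–B4, B1–B5

The largest bag has 4 vertices, giving width 3; this decomposition certifies tw(G) ≤ 3. For the lower bound, the 4 vertices {a, c, d, e} are pairwise adjacent, and any tree decomposition puts a clique entirely inside one bag — forcing width ≥ 3. Hence tw(G) = 3 exactly.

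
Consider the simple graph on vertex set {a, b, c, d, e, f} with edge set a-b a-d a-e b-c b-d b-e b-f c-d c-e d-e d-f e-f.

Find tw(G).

A width-3 tree decomposition is:
Bags: B1 = {b, d, e, f}  B2 = {a, b, d, e}  B3 = {b, c, d, e}
Tree: B1–B2, B1–B3
Every bag has size at most 4, so the width is 4 − 1 = 3 and tw(G) ≤ 3. On the other hand G contains the 4-clique {a, b, d, e}. A clique must lie in a single bag of any decomposition, so no decomposition can have width below 3. Therefore the treewidth is 3.

3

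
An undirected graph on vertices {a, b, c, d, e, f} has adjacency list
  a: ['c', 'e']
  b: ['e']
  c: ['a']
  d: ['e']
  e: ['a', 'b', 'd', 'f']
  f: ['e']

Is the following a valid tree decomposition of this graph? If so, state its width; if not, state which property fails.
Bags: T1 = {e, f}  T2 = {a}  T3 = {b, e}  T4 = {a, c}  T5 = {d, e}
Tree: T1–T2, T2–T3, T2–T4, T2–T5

No — edge (e,a) lies in no bag.

A tree decomposition must satisfy three properties: every vertex lies in some bag; for every edge, both endpoints lie together in some bag; and for every vertex, the bags containing it form a connected subtree. Here edge (e,a) lies in no bag, so the decomposition is invalid.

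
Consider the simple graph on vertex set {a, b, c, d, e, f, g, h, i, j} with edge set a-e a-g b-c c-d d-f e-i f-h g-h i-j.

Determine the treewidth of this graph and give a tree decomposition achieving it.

Treewidth 1.
One such decomposition:
Bags: B1 = {i, j}  B2 = {e, i}  B3 = {a, e}  B4 = {a, g}  B5 = {g, h}  B6 = {f, h}  B7 = {d, f}  B8 = {c, d}  B9 = {b, c}
Tree: B1–B2, B2–B3, B3–B4, B4–B5, B5–B6, B6–B7, B7–B8, B8–B9

Each bag holds 2 vertices, so the decomposition has width 1, which upper-bounds the treewidth. Any graph with an edge has treewidth ≥ 1, and G has the edge j–i. Therefore the treewidth is 1.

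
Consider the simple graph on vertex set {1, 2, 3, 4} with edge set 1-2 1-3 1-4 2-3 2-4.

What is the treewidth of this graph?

2

A width-2 tree decomposition is:
Bags: B1 = {1, 2, 3}  B2 = {1, 2, 4}
Tree: B1–B2
Each bag holds 3 vertices, so the decomposition has width 2, which upper-bounds the treewidth. Conversely, {1, 2, 3} is a clique of size 3, and the vertices of any clique must share a bag in every tree decomposition; so some bag has ≥ 3 vertices and tw(G) ≥ 2. Combining the bounds, tw(G) = 2.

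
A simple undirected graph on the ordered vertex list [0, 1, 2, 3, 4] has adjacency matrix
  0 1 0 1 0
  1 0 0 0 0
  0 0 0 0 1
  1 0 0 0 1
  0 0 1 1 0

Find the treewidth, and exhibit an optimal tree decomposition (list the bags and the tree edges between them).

Treewidth 1.
One optimal decomposition is:
Bags: B1 = {0, 1}  B2 = {0, 3}  B3 = {3, 4}  B4 = {2, 4}
Tree: B1–B2, B2–B3, B3–B4

Each bag holds 2 vertices, so the decomposition has width 1, which upper-bounds the treewidth. G has an edge, so its treewidth is at least 1. Therefore the treewidth is 1.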